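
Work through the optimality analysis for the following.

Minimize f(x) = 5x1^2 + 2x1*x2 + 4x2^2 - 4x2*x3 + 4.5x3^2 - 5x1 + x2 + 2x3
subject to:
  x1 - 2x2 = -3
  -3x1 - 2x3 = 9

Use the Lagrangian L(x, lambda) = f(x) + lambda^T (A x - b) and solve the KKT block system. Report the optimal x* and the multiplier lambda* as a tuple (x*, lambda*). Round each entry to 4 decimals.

Form the Lagrangian:
  L(x, lambda) = (1/2) x^T Q x + c^T x + lambda^T (A x - b)
Stationarity (grad_x L = 0): Q x + c + A^T lambda = 0.
Primal feasibility: A x = b.

This gives the KKT block system:
  [ Q   A^T ] [ x     ]   [-c ]
  [ A    0  ] [ lambda ] = [ b ]

Solving the linear system:
  x*      = (-1.9938, 0.5031, -1.5093)
  lambda* = (3.5373, -6.7981)
  f(x*)   = 39.6242

x* = (-1.9938, 0.5031, -1.5093), lambda* = (3.5373, -6.7981)


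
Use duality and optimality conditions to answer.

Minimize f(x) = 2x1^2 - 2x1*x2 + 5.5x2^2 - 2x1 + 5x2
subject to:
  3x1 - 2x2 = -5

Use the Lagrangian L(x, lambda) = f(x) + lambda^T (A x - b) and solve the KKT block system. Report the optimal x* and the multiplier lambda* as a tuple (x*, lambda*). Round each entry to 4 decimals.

Form the Lagrangian:
  L(x, lambda) = (1/2) x^T Q x + c^T x + lambda^T (A x - b)
Stationarity (grad_x L = 0): Q x + c + A^T lambda = 0.
Primal feasibility: A x = b.

This gives the KKT block system:
  [ Q   A^T ] [ x     ]   [-c ]
  [ A    0  ] [ lambda ] = [ b ]

Solving the linear system:
  x*      = (-1.8352, -0.2527)
  lambda* = (2.9451)
  f(x*)   = 8.5659

x* = (-1.8352, -0.2527), lambda* = (2.9451)


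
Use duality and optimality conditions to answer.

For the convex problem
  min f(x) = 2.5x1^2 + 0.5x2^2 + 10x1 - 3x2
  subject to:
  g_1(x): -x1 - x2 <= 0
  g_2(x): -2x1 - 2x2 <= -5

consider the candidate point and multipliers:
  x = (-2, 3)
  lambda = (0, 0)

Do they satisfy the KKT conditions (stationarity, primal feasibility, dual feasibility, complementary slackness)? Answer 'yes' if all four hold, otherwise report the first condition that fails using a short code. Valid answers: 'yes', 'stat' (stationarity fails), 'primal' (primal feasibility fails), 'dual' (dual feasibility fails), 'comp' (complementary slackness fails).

Gradient of f: grad f(x) = Q x + c = (0, 0)
Constraint values g_i(x) = a_i^T x - b_i:
  g_1((-2, 3)) = -1
  g_2((-2, 3)) = 3
Stationarity residual: grad f(x) + sum_i lambda_i a_i = (0, 0)
  -> stationarity OK
Primal feasibility (all g_i <= 0): FAILS
Dual feasibility (all lambda_i >= 0): OK
Complementary slackness (lambda_i * g_i(x) = 0 for all i): OK

Verdict: the first failing condition is primal_feasibility -> primal.

primal


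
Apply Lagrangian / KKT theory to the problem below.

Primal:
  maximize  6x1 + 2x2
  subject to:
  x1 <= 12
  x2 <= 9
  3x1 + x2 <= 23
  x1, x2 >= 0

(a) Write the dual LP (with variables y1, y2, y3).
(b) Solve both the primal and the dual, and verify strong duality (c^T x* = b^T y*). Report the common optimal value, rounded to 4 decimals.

The standard primal-dual pair for 'max c^T x s.t. A x <= b, x >= 0' is:
  Dual:  min b^T y  s.t.  A^T y >= c,  y >= 0.

So the dual LP is:
  minimize  12y1 + 9y2 + 23y3
  subject to:
    y1 + 3y3 >= 6
    y2 + y3 >= 2
    y1, y2, y3 >= 0

Solving the primal: x* = (7.6667, 0).
  primal value c^T x* = 46.
Solving the dual: y* = (0, 0, 2).
  dual value b^T y* = 46.
Strong duality: c^T x* = b^T y*. Confirmed.

46


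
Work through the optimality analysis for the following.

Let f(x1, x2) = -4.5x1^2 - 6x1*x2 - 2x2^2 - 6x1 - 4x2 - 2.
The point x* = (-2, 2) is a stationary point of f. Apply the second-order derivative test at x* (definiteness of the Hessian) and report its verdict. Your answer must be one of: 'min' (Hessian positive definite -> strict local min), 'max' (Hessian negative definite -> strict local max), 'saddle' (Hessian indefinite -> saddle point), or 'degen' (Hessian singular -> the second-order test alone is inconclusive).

Compute the Hessian H = grad^2 f:
  H = [[-9, -6], [-6, -4]]
Verify stationarity: grad f(x*) = H x* + g = (0, 0).
Eigenvalues of H: -13, 0.
H has a zero eigenvalue (singular; negative semidefinite but not definite), so H is neither positive definite, negative definite, nor indefinite. The second-order test alone is inconclusive -> degen.
(Indeed, f is constant along the null direction of H through x*, so x* is not a strict local extremum.)

degen


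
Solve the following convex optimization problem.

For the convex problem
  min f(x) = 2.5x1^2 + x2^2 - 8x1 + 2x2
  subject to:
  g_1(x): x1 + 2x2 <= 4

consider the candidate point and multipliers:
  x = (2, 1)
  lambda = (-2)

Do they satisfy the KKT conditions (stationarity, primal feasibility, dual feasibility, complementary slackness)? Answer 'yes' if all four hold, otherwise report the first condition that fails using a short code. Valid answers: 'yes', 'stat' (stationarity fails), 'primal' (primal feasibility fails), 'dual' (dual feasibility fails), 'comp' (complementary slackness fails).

Gradient of f: grad f(x) = Q x + c = (2, 4)
Constraint values g_i(x) = a_i^T x - b_i:
  g_1((2, 1)) = 0
Stationarity residual: grad f(x) + sum_i lambda_i a_i = (0, 0)
  -> stationarity OK
Primal feasibility (all g_i <= 0): OK
Dual feasibility (all lambda_i >= 0): FAILS
Complementary slackness (lambda_i * g_i(x) = 0 for all i): OK

Verdict: the first failing condition is dual_feasibility -> dual.

dual


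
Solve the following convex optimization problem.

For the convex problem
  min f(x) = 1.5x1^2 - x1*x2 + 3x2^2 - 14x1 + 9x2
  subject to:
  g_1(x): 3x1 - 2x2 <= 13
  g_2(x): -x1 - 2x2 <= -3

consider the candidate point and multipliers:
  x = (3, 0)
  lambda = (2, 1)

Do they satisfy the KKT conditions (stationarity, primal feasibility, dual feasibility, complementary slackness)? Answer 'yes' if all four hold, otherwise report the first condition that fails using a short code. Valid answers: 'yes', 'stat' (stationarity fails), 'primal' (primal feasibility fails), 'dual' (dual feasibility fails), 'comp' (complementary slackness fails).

Gradient of f: grad f(x) = Q x + c = (-5, 6)
Constraint values g_i(x) = a_i^T x - b_i:
  g_1((3, 0)) = -4
  g_2((3, 0)) = 0
Stationarity residual: grad f(x) + sum_i lambda_i a_i = (0, 0)
  -> stationarity OK
Primal feasibility (all g_i <= 0): OK
Dual feasibility (all lambda_i >= 0): OK
Complementary slackness (lambda_i * g_i(x) = 0 for all i): FAILS

Verdict: the first failing condition is complementary_slackness -> comp.

comp


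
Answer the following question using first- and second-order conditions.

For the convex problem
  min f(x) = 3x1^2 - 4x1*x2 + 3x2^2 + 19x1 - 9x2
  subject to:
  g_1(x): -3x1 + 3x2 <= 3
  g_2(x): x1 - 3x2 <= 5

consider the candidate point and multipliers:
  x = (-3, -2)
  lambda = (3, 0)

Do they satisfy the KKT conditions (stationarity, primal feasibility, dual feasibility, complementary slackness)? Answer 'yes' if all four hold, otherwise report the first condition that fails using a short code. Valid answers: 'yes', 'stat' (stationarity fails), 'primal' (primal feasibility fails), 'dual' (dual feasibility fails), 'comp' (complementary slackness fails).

Gradient of f: grad f(x) = Q x + c = (9, -9)
Constraint values g_i(x) = a_i^T x - b_i:
  g_1((-3, -2)) = 0
  g_2((-3, -2)) = -2
Stationarity residual: grad f(x) + sum_i lambda_i a_i = (0, 0)
  -> stationarity OK
Primal feasibility (all g_i <= 0): OK
Dual feasibility (all lambda_i >= 0): OK
Complementary slackness (lambda_i * g_i(x) = 0 for all i): OK

Verdict: yes, KKT holds.

yes


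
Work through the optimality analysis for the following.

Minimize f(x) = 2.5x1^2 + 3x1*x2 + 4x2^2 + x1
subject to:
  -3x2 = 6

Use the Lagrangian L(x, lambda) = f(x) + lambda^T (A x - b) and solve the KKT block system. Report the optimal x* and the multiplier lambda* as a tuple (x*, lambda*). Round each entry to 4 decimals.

Form the Lagrangian:
  L(x, lambda) = (1/2) x^T Q x + c^T x + lambda^T (A x - b)
Stationarity (grad_x L = 0): Q x + c + A^T lambda = 0.
Primal feasibility: A x = b.

This gives the KKT block system:
  [ Q   A^T ] [ x     ]   [-c ]
  [ A    0  ] [ lambda ] = [ b ]

Solving the linear system:
  x*      = (1, -2)
  lambda* = (-4.3333)
  f(x*)   = 13.5

x* = (1, -2), lambda* = (-4.3333)


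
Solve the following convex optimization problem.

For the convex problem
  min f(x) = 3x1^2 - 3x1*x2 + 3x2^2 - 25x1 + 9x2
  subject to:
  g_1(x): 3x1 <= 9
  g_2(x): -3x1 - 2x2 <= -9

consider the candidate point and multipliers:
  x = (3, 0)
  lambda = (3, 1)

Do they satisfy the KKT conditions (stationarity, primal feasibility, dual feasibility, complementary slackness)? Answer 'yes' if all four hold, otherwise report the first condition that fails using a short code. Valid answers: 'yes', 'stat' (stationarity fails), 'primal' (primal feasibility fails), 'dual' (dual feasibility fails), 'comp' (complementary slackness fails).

Gradient of f: grad f(x) = Q x + c = (-7, 0)
Constraint values g_i(x) = a_i^T x - b_i:
  g_1((3, 0)) = 0
  g_2((3, 0)) = 0
Stationarity residual: grad f(x) + sum_i lambda_i a_i = (-1, -2)
  -> stationarity FAILS
Primal feasibility (all g_i <= 0): OK
Dual feasibility (all lambda_i >= 0): OK
Complementary slackness (lambda_i * g_i(x) = 0 for all i): OK

Verdict: the first failing condition is stationarity -> stat.

stat


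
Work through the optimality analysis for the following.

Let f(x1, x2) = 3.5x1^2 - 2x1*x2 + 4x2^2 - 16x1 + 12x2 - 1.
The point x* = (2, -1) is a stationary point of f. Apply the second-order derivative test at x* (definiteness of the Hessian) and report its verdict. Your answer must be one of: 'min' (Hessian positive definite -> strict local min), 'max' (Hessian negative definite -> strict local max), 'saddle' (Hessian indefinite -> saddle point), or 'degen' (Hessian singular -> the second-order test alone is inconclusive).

Compute the Hessian H = grad^2 f:
  H = [[7, -2], [-2, 8]]
Verify stationarity: grad f(x*) = H x* + g = (0, 0).
Eigenvalues of H: 5.4384, 9.5616.
Both eigenvalues > 0, so H is positive definite -> x* is a strict local min.

min


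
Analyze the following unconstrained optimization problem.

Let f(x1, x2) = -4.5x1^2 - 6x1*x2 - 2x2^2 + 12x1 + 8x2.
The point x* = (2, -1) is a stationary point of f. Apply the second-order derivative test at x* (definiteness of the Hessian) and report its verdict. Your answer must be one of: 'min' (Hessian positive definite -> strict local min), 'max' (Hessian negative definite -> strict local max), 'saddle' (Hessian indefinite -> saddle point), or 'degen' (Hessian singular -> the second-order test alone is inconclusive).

Compute the Hessian H = grad^2 f:
  H = [[-9, -6], [-6, -4]]
Verify stationarity: grad f(x*) = H x* + g = (0, 0).
Eigenvalues of H: -13, 0.
H has a zero eigenvalue (singular; negative semidefinite but not definite), so H is neither positive definite, negative definite, nor indefinite. The second-order test alone is inconclusive -> degen.
(Indeed, f is constant along the null direction of H through x*, so x* is not a strict local extremum.)

degen


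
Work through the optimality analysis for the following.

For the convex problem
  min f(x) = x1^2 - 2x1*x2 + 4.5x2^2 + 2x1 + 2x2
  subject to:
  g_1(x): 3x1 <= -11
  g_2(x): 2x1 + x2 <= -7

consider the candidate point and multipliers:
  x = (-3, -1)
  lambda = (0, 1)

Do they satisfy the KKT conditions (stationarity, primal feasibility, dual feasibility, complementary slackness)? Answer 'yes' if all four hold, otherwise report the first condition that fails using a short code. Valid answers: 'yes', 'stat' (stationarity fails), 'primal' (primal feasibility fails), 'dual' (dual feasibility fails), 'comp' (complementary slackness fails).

Gradient of f: grad f(x) = Q x + c = (-2, -1)
Constraint values g_i(x) = a_i^T x - b_i:
  g_1((-3, -1)) = 2
  g_2((-3, -1)) = 0
Stationarity residual: grad f(x) + sum_i lambda_i a_i = (0, 0)
  -> stationarity OK
Primal feasibility (all g_i <= 0): FAILS
Dual feasibility (all lambda_i >= 0): OK
Complementary slackness (lambda_i * g_i(x) = 0 for all i): OK

Verdict: the first failing condition is primal_feasibility -> primal.

primal


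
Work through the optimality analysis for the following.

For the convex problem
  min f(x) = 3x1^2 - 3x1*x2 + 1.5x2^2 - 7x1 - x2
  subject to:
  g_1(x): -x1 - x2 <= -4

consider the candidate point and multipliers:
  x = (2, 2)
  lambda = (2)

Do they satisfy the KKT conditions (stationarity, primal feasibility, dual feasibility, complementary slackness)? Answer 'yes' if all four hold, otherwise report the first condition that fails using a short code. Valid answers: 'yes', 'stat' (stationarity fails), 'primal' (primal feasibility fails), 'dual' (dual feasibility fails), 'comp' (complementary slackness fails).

Gradient of f: grad f(x) = Q x + c = (-1, -1)
Constraint values g_i(x) = a_i^T x - b_i:
  g_1((2, 2)) = 0
Stationarity residual: grad f(x) + sum_i lambda_i a_i = (-3, -3)
  -> stationarity FAILS
Primal feasibility (all g_i <= 0): OK
Dual feasibility (all lambda_i >= 0): OK
Complementary slackness (lambda_i * g_i(x) = 0 for all i): OK

Verdict: the first failing condition is stationarity -> stat.

stat


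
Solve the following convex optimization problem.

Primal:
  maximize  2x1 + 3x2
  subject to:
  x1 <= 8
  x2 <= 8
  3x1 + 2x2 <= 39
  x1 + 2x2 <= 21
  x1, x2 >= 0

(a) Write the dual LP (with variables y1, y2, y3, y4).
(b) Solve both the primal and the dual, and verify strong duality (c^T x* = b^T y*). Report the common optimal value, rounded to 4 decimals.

The standard primal-dual pair for 'max c^T x s.t. A x <= b, x >= 0' is:
  Dual:  min b^T y  s.t.  A^T y >= c,  y >= 0.

So the dual LP is:
  minimize  8y1 + 8y2 + 39y3 + 21y4
  subject to:
    y1 + 3y3 + y4 >= 2
    y2 + 2y3 + 2y4 >= 3
    y1, y2, y3, y4 >= 0

Solving the primal: x* = (8, 6.5).
  primal value c^T x* = 35.5.
Solving the dual: y* = (0.5, 0, 0, 1.5).
  dual value b^T y* = 35.5.
Strong duality: c^T x* = b^T y*. Confirmed.

35.5


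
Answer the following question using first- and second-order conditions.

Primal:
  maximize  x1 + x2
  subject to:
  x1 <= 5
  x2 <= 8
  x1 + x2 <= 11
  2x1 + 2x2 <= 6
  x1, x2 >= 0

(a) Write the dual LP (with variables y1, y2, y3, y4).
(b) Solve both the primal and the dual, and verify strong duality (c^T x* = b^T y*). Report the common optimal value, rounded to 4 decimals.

The standard primal-dual pair for 'max c^T x s.t. A x <= b, x >= 0' is:
  Dual:  min b^T y  s.t.  A^T y >= c,  y >= 0.

So the dual LP is:
  minimize  5y1 + 8y2 + 11y3 + 6y4
  subject to:
    y1 + y3 + 2y4 >= 1
    y2 + y3 + 2y4 >= 1
    y1, y2, y3, y4 >= 0

Solving the primal: x* = (3, 0).
  primal value c^T x* = 3.
Solving the dual: y* = (0, 0, 0, 0.5).
  dual value b^T y* = 3.
Strong duality: c^T x* = b^T y*. Confirmed.

3


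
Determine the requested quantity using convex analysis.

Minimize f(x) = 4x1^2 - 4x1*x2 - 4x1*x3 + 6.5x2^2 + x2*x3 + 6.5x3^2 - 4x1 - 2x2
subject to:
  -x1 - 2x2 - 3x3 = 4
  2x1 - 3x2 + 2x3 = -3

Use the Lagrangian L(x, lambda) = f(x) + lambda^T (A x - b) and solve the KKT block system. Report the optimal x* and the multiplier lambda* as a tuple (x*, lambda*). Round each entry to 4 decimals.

Form the Lagrangian:
  L(x, lambda) = (1/2) x^T Q x + c^T x + lambda^T (A x - b)
Stationarity (grad_x L = 0): Q x + c + A^T lambda = 0.
Primal feasibility: A x = b.

This gives the KKT block system:
  [ Q   A^T ] [ x     ]   [-c ]
  [ A    0  ] [ lambda ] = [ b ]

Solving the linear system:
  x*      = (-0.6991, -0.1382, -1.0082)
  lambda* = (-2.7199, 1.1439)
  f(x*)   = 8.6922

x* = (-0.6991, -0.1382, -1.0082), lambda* = (-2.7199, 1.1439)


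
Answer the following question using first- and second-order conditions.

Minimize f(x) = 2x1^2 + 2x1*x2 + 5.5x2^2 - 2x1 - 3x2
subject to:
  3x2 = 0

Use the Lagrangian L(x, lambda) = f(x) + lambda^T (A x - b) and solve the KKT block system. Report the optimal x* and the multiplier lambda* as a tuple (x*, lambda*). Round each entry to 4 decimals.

Form the Lagrangian:
  L(x, lambda) = (1/2) x^T Q x + c^T x + lambda^T (A x - b)
Stationarity (grad_x L = 0): Q x + c + A^T lambda = 0.
Primal feasibility: A x = b.

This gives the KKT block system:
  [ Q   A^T ] [ x     ]   [-c ]
  [ A    0  ] [ lambda ] = [ b ]

Solving the linear system:
  x*      = (0.5, 0)
  lambda* = (0.6667)
  f(x*)   = -0.5

x* = (0.5, 0), lambda* = (0.6667)


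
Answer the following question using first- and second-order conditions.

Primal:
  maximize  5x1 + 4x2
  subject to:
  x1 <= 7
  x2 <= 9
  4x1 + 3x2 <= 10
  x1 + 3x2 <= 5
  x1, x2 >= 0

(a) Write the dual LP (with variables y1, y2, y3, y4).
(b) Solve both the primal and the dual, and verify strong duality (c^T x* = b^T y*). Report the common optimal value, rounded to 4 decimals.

The standard primal-dual pair for 'max c^T x s.t. A x <= b, x >= 0' is:
  Dual:  min b^T y  s.t.  A^T y >= c,  y >= 0.

So the dual LP is:
  minimize  7y1 + 9y2 + 10y3 + 5y4
  subject to:
    y1 + 4y3 + y4 >= 5
    y2 + 3y3 + 3y4 >= 4
    y1, y2, y3, y4 >= 0

Solving the primal: x* = (1.6667, 1.1111).
  primal value c^T x* = 12.7778.
Solving the dual: y* = (0, 0, 1.2222, 0.1111).
  dual value b^T y* = 12.7778.
Strong duality: c^T x* = b^T y*. Confirmed.

12.7778


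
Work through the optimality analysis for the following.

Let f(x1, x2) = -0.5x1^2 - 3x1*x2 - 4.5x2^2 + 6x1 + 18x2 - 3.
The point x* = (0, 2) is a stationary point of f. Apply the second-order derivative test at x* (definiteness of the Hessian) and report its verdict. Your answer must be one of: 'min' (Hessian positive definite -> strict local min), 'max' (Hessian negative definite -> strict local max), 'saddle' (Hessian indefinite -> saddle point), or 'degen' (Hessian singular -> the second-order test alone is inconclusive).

Compute the Hessian H = grad^2 f:
  H = [[-1, -3], [-3, -9]]
Verify stationarity: grad f(x*) = H x* + g = (0, 0).
Eigenvalues of H: -10, 0.
H has a zero eigenvalue (singular; negative semidefinite but not definite), so H is neither positive definite, negative definite, nor indefinite. The second-order test alone is inconclusive -> degen.
(Indeed, f is constant along the null direction of H through x*, so x* is not a strict local extremum.)

degen


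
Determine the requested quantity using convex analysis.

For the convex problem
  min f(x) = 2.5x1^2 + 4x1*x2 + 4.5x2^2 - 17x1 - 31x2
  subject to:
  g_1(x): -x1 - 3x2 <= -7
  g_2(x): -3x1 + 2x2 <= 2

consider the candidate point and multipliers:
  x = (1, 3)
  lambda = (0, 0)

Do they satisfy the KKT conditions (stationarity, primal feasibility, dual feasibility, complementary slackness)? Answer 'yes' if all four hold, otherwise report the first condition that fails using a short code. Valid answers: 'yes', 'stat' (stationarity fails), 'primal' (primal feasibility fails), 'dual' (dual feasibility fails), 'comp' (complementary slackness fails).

Gradient of f: grad f(x) = Q x + c = (0, 0)
Constraint values g_i(x) = a_i^T x - b_i:
  g_1((1, 3)) = -3
  g_2((1, 3)) = 1
Stationarity residual: grad f(x) + sum_i lambda_i a_i = (0, 0)
  -> stationarity OK
Primal feasibility (all g_i <= 0): FAILS
Dual feasibility (all lambda_i >= 0): OK
Complementary slackness (lambda_i * g_i(x) = 0 for all i): OK

Verdict: the first failing condition is primal_feasibility -> primal.

primal


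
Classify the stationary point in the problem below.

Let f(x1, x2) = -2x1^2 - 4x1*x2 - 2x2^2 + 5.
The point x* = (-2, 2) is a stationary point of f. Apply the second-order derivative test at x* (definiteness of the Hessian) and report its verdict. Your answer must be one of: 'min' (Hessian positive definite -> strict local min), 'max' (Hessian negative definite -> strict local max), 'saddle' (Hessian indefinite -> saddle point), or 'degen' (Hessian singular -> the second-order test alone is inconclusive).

Compute the Hessian H = grad^2 f:
  H = [[-4, -4], [-4, -4]]
Verify stationarity: grad f(x*) = H x* + g = (0, 0).
Eigenvalues of H: -8, 0.
H has a zero eigenvalue (singular; negative semidefinite but not definite), so H is neither positive definite, negative definite, nor indefinite. The second-order test alone is inconclusive -> degen.
(Indeed, f is constant along the null direction of H through x*, so x* is not a strict local extremum.)

degen


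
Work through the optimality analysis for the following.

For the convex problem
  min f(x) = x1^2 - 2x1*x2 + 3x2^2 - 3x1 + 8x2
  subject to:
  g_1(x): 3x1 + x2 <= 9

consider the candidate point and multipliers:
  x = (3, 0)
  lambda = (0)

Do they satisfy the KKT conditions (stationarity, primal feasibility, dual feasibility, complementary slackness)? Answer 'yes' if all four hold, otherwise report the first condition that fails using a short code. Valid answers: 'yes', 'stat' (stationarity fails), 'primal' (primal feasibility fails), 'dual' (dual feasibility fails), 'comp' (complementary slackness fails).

Gradient of f: grad f(x) = Q x + c = (3, 2)
Constraint values g_i(x) = a_i^T x - b_i:
  g_1((3, 0)) = 0
Stationarity residual: grad f(x) + sum_i lambda_i a_i = (3, 2)
  -> stationarity FAILS
Primal feasibility (all g_i <= 0): OK
Dual feasibility (all lambda_i >= 0): OK
Complementary slackness (lambda_i * g_i(x) = 0 for all i): OK

Verdict: the first failing condition is stationarity -> stat.

stat


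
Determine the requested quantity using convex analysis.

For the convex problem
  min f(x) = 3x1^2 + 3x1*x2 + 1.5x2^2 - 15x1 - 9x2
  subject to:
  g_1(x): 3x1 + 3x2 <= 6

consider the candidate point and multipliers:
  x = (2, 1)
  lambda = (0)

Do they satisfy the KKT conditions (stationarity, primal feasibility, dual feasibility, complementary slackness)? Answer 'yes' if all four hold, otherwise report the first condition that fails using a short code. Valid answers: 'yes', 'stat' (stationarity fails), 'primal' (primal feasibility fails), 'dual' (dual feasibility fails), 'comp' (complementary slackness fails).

Gradient of f: grad f(x) = Q x + c = (0, 0)
Constraint values g_i(x) = a_i^T x - b_i:
  g_1((2, 1)) = 3
Stationarity residual: grad f(x) + sum_i lambda_i a_i = (0, 0)
  -> stationarity OK
Primal feasibility (all g_i <= 0): FAILS
Dual feasibility (all lambda_i >= 0): OK
Complementary slackness (lambda_i * g_i(x) = 0 for all i): OK

Verdict: the first failing condition is primal_feasibility -> primal.

primal


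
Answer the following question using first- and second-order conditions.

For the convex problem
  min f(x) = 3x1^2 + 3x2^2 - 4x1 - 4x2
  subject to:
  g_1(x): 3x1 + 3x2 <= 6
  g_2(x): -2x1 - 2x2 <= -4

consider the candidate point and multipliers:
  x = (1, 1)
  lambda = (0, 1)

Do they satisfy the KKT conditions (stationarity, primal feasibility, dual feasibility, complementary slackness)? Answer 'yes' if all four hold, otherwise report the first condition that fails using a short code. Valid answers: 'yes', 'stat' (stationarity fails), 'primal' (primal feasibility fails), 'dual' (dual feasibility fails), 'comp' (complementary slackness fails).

Gradient of f: grad f(x) = Q x + c = (2, 2)
Constraint values g_i(x) = a_i^T x - b_i:
  g_1((1, 1)) = 0
  g_2((1, 1)) = 0
Stationarity residual: grad f(x) + sum_i lambda_i a_i = (0, 0)
  -> stationarity OK
Primal feasibility (all g_i <= 0): OK
Dual feasibility (all lambda_i >= 0): OK
Complementary slackness (lambda_i * g_i(x) = 0 for all i): OK

Verdict: yes, KKT holds.

yes


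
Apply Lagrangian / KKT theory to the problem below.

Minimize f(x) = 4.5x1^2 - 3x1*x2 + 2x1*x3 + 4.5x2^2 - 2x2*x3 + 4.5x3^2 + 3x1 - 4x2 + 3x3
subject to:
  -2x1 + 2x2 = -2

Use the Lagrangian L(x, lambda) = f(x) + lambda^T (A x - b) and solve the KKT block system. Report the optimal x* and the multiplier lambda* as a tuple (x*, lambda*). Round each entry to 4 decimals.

Form the Lagrangian:
  L(x, lambda) = (1/2) x^T Q x + c^T x + lambda^T (A x - b)
Stationarity (grad_x L = 0): Q x + c + A^T lambda = 0.
Primal feasibility: A x = b.

This gives the KKT block system:
  [ Q   A^T ] [ x     ]   [-c ]
  [ A    0  ] [ lambda ] = [ b ]

Solving the linear system:
  x*      = (0.5833, -0.4167, -0.5556)
  lambda* = (4.1944)
  f(x*)   = 5.0694

x* = (0.5833, -0.4167, -0.5556), lambda* = (4.1944)


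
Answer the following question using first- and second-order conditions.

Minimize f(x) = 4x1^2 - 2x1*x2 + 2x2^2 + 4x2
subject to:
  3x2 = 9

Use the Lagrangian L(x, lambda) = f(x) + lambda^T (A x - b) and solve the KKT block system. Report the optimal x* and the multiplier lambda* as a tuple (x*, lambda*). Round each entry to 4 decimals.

Form the Lagrangian:
  L(x, lambda) = (1/2) x^T Q x + c^T x + lambda^T (A x - b)
Stationarity (grad_x L = 0): Q x + c + A^T lambda = 0.
Primal feasibility: A x = b.

This gives the KKT block system:
  [ Q   A^T ] [ x     ]   [-c ]
  [ A    0  ] [ lambda ] = [ b ]

Solving the linear system:
  x*      = (0.75, 3)
  lambda* = (-4.8333)
  f(x*)   = 27.75

x* = (0.75, 3), lambda* = (-4.8333)


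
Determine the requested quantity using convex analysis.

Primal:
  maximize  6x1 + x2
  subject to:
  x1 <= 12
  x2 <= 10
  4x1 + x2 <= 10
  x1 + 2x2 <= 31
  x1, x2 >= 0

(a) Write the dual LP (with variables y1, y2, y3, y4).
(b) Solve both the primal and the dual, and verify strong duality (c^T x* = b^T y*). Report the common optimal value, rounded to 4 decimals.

The standard primal-dual pair for 'max c^T x s.t. A x <= b, x >= 0' is:
  Dual:  min b^T y  s.t.  A^T y >= c,  y >= 0.

So the dual LP is:
  minimize  12y1 + 10y2 + 10y3 + 31y4
  subject to:
    y1 + 4y3 + y4 >= 6
    y2 + y3 + 2y4 >= 1
    y1, y2, y3, y4 >= 0

Solving the primal: x* = (2.5, 0).
  primal value c^T x* = 15.
Solving the dual: y* = (0, 0, 1.5, 0).
  dual value b^T y* = 15.
Strong duality: c^T x* = b^T y*. Confirmed.

15


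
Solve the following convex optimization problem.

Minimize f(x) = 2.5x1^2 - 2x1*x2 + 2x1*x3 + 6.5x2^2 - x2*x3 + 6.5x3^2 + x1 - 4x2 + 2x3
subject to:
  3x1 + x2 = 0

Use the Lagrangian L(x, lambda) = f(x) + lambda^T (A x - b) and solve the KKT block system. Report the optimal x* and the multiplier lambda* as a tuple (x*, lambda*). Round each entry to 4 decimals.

Form the Lagrangian:
  L(x, lambda) = (1/2) x^T Q x + c^T x + lambda^T (A x - b)
Stationarity (grad_x L = 0): Q x + c + A^T lambda = 0.
Primal feasibility: A x = b.

This gives the KKT block system:
  [ Q   A^T ] [ x     ]   [-c ]
  [ A    0  ] [ lambda ] = [ b ]

Solving the linear system:
  x*      = (-0.0926, 0.2778, -0.1182)
  lambda* = (0.085)
  f(x*)   = -0.7202

x* = (-0.0926, 0.2778, -0.1182), lambda* = (0.085)


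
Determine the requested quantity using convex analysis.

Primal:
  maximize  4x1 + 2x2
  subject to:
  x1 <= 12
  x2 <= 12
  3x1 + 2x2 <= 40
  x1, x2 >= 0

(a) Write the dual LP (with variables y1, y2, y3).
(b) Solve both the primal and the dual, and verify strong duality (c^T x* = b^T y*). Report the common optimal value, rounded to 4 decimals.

The standard primal-dual pair for 'max c^T x s.t. A x <= b, x >= 0' is:
  Dual:  min b^T y  s.t.  A^T y >= c,  y >= 0.

So the dual LP is:
  minimize  12y1 + 12y2 + 40y3
  subject to:
    y1 + 3y3 >= 4
    y2 + 2y3 >= 2
    y1, y2, y3 >= 0

Solving the primal: x* = (12, 2).
  primal value c^T x* = 52.
Solving the dual: y* = (1, 0, 1).
  dual value b^T y* = 52.
Strong duality: c^T x* = b^T y*. Confirmed.

52


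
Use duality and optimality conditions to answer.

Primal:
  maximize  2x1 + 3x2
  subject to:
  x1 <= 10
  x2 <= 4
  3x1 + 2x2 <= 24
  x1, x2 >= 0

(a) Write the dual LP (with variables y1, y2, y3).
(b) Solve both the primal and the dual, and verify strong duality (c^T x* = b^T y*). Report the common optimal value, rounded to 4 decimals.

The standard primal-dual pair for 'max c^T x s.t. A x <= b, x >= 0' is:
  Dual:  min b^T y  s.t.  A^T y >= c,  y >= 0.

So the dual LP is:
  minimize  10y1 + 4y2 + 24y3
  subject to:
    y1 + 3y3 >= 2
    y2 + 2y3 >= 3
    y1, y2, y3 >= 0

Solving the primal: x* = (5.3333, 4).
  primal value c^T x* = 22.6667.
Solving the dual: y* = (0, 1.6667, 0.6667).
  dual value b^T y* = 22.6667.
Strong duality: c^T x* = b^T y*. Confirmed.

22.6667


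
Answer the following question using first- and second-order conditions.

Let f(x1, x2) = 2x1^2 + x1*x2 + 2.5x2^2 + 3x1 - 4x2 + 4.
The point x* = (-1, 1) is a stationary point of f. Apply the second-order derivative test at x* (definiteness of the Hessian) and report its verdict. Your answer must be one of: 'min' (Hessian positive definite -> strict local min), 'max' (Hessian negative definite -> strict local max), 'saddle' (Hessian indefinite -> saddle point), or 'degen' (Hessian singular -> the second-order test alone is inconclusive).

Compute the Hessian H = grad^2 f:
  H = [[4, 1], [1, 5]]
Verify stationarity: grad f(x*) = H x* + g = (0, 0).
Eigenvalues of H: 3.382, 5.618.
Both eigenvalues > 0, so H is positive definite -> x* is a strict local min.

min


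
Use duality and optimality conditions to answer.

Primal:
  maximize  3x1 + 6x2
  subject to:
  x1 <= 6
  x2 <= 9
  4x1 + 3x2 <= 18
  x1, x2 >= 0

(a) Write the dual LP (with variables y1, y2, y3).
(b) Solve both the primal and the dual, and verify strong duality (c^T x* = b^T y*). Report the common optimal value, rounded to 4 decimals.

The standard primal-dual pair for 'max c^T x s.t. A x <= b, x >= 0' is:
  Dual:  min b^T y  s.t.  A^T y >= c,  y >= 0.

So the dual LP is:
  minimize  6y1 + 9y2 + 18y3
  subject to:
    y1 + 4y3 >= 3
    y2 + 3y3 >= 6
    y1, y2, y3 >= 0

Solving the primal: x* = (0, 6).
  primal value c^T x* = 36.
Solving the dual: y* = (0, 0, 2).
  dual value b^T y* = 36.
Strong duality: c^T x* = b^T y*. Confirmed.

36


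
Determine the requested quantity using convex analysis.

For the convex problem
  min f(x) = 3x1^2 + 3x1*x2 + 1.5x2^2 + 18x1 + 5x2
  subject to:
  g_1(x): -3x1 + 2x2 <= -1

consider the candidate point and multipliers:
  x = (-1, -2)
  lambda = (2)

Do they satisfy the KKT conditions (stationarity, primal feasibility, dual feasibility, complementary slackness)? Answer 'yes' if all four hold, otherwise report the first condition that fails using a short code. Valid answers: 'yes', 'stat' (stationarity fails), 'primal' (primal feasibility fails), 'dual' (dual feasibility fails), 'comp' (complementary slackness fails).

Gradient of f: grad f(x) = Q x + c = (6, -4)
Constraint values g_i(x) = a_i^T x - b_i:
  g_1((-1, -2)) = 0
Stationarity residual: grad f(x) + sum_i lambda_i a_i = (0, 0)
  -> stationarity OK
Primal feasibility (all g_i <= 0): OK
Dual feasibility (all lambda_i >= 0): OK
Complementary slackness (lambda_i * g_i(x) = 0 for all i): OK

Verdict: yes, KKT holds.

yes


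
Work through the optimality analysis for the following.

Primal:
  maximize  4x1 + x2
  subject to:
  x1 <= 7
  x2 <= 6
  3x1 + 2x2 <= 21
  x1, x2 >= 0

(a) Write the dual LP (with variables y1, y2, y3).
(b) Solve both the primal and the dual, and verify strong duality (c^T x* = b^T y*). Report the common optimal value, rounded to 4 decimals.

The standard primal-dual pair for 'max c^T x s.t. A x <= b, x >= 0' is:
  Dual:  min b^T y  s.t.  A^T y >= c,  y >= 0.

So the dual LP is:
  minimize  7y1 + 6y2 + 21y3
  subject to:
    y1 + 3y3 >= 4
    y2 + 2y3 >= 1
    y1, y2, y3 >= 0

Solving the primal: x* = (7, 0).
  primal value c^T x* = 28.
Solving the dual: y* = (2.5, 0, 0.5).
  dual value b^T y* = 28.
Strong duality: c^T x* = b^T y*. Confirmed.

28


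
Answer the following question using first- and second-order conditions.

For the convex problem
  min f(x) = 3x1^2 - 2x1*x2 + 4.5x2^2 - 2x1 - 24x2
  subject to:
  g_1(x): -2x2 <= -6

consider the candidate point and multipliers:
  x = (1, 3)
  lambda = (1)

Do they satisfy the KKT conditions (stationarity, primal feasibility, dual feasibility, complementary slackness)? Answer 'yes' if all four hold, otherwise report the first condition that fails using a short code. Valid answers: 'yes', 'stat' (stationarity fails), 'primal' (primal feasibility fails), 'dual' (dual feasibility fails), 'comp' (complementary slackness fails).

Gradient of f: grad f(x) = Q x + c = (-2, 1)
Constraint values g_i(x) = a_i^T x - b_i:
  g_1((1, 3)) = 0
Stationarity residual: grad f(x) + sum_i lambda_i a_i = (-2, -1)
  -> stationarity FAILS
Primal feasibility (all g_i <= 0): OK
Dual feasibility (all lambda_i >= 0): OK
Complementary slackness (lambda_i * g_i(x) = 0 for all i): OK

Verdict: the first failing condition is stationarity -> stat.

stat


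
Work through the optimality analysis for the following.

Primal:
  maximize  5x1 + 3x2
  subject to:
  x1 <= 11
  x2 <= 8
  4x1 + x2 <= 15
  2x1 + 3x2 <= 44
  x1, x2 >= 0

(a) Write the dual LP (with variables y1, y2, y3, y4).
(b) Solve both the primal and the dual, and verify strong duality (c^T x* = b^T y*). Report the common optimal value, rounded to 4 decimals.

The standard primal-dual pair for 'max c^T x s.t. A x <= b, x >= 0' is:
  Dual:  min b^T y  s.t.  A^T y >= c,  y >= 0.

So the dual LP is:
  minimize  11y1 + 8y2 + 15y3 + 44y4
  subject to:
    y1 + 4y3 + 2y4 >= 5
    y2 + y3 + 3y4 >= 3
    y1, y2, y3, y4 >= 0

Solving the primal: x* = (1.75, 8).
  primal value c^T x* = 32.75.
Solving the dual: y* = (0, 1.75, 1.25, 0).
  dual value b^T y* = 32.75.
Strong duality: c^T x* = b^T y*. Confirmed.

32.75


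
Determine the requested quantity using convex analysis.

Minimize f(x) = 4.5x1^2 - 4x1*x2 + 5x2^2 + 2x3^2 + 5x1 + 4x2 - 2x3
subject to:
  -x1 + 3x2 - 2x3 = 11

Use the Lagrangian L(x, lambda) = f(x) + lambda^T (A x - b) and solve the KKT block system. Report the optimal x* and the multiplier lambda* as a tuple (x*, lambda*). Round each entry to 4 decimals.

Form the Lagrangian:
  L(x, lambda) = (1/2) x^T Q x + c^T x + lambda^T (A x - b)
Stationarity (grad_x L = 0): Q x + c + A^T lambda = 0.
Primal feasibility: A x = b.

This gives the KKT block system:
  [ Q   A^T ] [ x     ]   [-c ]
  [ A    0  ] [ lambda ] = [ b ]

Solving the linear system:
  x*      = (-0.7021, 1.4255, -3.0106)
  lambda* = (-7.0213)
  f(x*)   = 42.7234

x* = (-0.7021, 1.4255, -3.0106), lambda* = (-7.0213)


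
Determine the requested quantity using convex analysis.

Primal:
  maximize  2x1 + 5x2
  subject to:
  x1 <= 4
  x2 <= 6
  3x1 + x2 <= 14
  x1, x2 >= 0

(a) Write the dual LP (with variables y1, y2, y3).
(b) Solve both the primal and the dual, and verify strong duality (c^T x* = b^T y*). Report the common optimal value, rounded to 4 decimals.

The standard primal-dual pair for 'max c^T x s.t. A x <= b, x >= 0' is:
  Dual:  min b^T y  s.t.  A^T y >= c,  y >= 0.

So the dual LP is:
  minimize  4y1 + 6y2 + 14y3
  subject to:
    y1 + 3y3 >= 2
    y2 + y3 >= 5
    y1, y2, y3 >= 0

Solving the primal: x* = (2.6667, 6).
  primal value c^T x* = 35.3333.
Solving the dual: y* = (0, 4.3333, 0.6667).
  dual value b^T y* = 35.3333.
Strong duality: c^T x* = b^T y*. Confirmed.

35.3333


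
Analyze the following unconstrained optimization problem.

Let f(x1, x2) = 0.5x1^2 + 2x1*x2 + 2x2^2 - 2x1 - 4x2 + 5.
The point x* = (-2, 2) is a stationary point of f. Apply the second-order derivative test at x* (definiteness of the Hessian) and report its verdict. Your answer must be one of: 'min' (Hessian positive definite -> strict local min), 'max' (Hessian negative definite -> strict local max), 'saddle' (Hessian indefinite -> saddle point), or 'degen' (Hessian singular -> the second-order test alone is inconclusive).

Compute the Hessian H = grad^2 f:
  H = [[1, 2], [2, 4]]
Verify stationarity: grad f(x*) = H x* + g = (0, 0).
Eigenvalues of H: 0, 5.
H has a zero eigenvalue (singular; positive semidefinite but not definite), so H is neither positive definite, negative definite, nor indefinite. The second-order test alone is inconclusive -> degen.
(Indeed, f is constant along the null direction of H through x*, so x* is not a strict local extremum.)

degen


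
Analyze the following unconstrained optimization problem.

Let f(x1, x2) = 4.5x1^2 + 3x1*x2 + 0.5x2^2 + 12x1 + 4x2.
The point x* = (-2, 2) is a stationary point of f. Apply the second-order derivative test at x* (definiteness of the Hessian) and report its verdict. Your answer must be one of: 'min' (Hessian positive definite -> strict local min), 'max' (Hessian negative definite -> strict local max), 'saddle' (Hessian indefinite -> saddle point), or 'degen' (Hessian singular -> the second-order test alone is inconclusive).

Compute the Hessian H = grad^2 f:
  H = [[9, 3], [3, 1]]
Verify stationarity: grad f(x*) = H x* + g = (0, 0).
Eigenvalues of H: 0, 10.
H has a zero eigenvalue (singular; positive semidefinite but not definite), so H is neither positive definite, negative definite, nor indefinite. The second-order test alone is inconclusive -> degen.
(Indeed, f is constant along the null direction of H through x*, so x* is not a strict local extremum.)

degen


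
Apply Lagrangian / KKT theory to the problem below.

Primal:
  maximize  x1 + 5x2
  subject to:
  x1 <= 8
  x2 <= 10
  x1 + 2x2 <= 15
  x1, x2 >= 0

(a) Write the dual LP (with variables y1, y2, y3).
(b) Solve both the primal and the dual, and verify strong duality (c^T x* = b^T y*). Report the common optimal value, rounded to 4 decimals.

The standard primal-dual pair for 'max c^T x s.t. A x <= b, x >= 0' is:
  Dual:  min b^T y  s.t.  A^T y >= c,  y >= 0.

So the dual LP is:
  minimize  8y1 + 10y2 + 15y3
  subject to:
    y1 + y3 >= 1
    y2 + 2y3 >= 5
    y1, y2, y3 >= 0

Solving the primal: x* = (0, 7.5).
  primal value c^T x* = 37.5.
Solving the dual: y* = (0, 0, 2.5).
  dual value b^T y* = 37.5.
Strong duality: c^T x* = b^T y*. Confirmed.

37.5


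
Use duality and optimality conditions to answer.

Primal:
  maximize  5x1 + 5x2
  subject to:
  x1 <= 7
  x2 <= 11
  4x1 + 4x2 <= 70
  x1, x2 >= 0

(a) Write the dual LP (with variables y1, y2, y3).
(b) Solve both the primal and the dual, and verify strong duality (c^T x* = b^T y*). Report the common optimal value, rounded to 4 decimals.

The standard primal-dual pair for 'max c^T x s.t. A x <= b, x >= 0' is:
  Dual:  min b^T y  s.t.  A^T y >= c,  y >= 0.

So the dual LP is:
  minimize  7y1 + 11y2 + 70y3
  subject to:
    y1 + 4y3 >= 5
    y2 + 4y3 >= 5
    y1, y2, y3 >= 0

Solving the primal: x* = (6.5, 11).
  primal value c^T x* = 87.5.
Solving the dual: y* = (0, 0, 1.25).
  dual value b^T y* = 87.5.
Strong duality: c^T x* = b^T y*. Confirmed.

87.5


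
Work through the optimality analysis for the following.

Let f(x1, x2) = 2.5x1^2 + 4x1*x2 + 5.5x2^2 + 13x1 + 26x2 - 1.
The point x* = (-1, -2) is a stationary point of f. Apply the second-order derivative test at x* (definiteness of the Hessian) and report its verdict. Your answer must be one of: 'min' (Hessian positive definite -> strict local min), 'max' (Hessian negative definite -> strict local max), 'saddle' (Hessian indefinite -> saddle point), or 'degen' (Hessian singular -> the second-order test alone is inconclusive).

Compute the Hessian H = grad^2 f:
  H = [[5, 4], [4, 11]]
Verify stationarity: grad f(x*) = H x* + g = (0, 0).
Eigenvalues of H: 3, 13.
Both eigenvalues > 0, so H is positive definite -> x* is a strict local min.

min


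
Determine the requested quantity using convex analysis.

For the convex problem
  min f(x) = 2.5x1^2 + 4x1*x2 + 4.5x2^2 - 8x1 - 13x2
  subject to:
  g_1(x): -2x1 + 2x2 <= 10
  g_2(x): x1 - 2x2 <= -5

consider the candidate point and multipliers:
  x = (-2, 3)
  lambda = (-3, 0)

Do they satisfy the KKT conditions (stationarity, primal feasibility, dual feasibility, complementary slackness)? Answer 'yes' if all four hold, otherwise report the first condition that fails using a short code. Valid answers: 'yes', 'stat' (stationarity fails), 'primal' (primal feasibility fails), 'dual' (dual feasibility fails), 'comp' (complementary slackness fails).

Gradient of f: grad f(x) = Q x + c = (-6, 6)
Constraint values g_i(x) = a_i^T x - b_i:
  g_1((-2, 3)) = 0
  g_2((-2, 3)) = -3
Stationarity residual: grad f(x) + sum_i lambda_i a_i = (0, 0)
  -> stationarity OK
Primal feasibility (all g_i <= 0): OK
Dual feasibility (all lambda_i >= 0): FAILS
Complementary slackness (lambda_i * g_i(x) = 0 for all i): OK

Verdict: the first failing condition is dual_feasibility -> dual.

dual


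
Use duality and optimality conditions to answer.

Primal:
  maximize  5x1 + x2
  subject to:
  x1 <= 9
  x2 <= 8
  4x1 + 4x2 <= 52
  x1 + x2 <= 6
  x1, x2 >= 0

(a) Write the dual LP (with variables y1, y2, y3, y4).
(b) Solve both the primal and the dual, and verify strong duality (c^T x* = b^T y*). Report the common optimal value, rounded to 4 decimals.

The standard primal-dual pair for 'max c^T x s.t. A x <= b, x >= 0' is:
  Dual:  min b^T y  s.t.  A^T y >= c,  y >= 0.

So the dual LP is:
  minimize  9y1 + 8y2 + 52y3 + 6y4
  subject to:
    y1 + 4y3 + y4 >= 5
    y2 + 4y3 + y4 >= 1
    y1, y2, y3, y4 >= 0

Solving the primal: x* = (6, 0).
  primal value c^T x* = 30.
Solving the dual: y* = (0, 0, 0, 5).
  dual value b^T y* = 30.
Strong duality: c^T x* = b^T y*. Confirmed.

30
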